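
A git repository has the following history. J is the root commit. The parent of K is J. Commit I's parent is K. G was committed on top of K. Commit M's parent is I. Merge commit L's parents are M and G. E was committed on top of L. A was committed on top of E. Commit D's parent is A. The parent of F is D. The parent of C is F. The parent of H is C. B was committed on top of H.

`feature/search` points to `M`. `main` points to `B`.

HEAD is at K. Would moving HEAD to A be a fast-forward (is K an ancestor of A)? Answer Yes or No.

A fast-forward from K to A is possible iff K is an ancestor of A.
Ancestors of A: {A, E, G, I, J, K, L, M}.
K is among them, so fast-forward is possible.

Yes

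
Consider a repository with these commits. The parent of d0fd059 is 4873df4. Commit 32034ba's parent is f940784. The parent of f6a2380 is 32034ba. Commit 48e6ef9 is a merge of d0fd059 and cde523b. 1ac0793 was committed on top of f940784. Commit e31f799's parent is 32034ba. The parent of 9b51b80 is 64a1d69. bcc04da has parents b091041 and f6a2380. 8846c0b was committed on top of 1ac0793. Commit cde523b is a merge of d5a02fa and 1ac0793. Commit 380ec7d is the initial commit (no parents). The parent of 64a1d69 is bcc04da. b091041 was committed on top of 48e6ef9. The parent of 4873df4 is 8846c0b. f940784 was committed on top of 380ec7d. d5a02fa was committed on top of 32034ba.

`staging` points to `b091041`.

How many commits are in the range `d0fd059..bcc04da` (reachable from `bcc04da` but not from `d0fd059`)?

7

Reachable from bcc04da: {1ac0793, 32034ba, 380ec7d, 4873df4, 48e6ef9, 8846c0b, b091041, bcc04da, cde523b, d0fd059, d5a02fa, f6a2380, f940784}.
Reachable from d0fd059: {1ac0793, 380ec7d, 4873df4, 8846c0b, d0fd059, f940784}.
In bcc04da's history but not d0fd059's: {32034ba, 48e6ef9, b091041, bcc04da, cde523b, d5a02fa, f6a2380} — 7 commits.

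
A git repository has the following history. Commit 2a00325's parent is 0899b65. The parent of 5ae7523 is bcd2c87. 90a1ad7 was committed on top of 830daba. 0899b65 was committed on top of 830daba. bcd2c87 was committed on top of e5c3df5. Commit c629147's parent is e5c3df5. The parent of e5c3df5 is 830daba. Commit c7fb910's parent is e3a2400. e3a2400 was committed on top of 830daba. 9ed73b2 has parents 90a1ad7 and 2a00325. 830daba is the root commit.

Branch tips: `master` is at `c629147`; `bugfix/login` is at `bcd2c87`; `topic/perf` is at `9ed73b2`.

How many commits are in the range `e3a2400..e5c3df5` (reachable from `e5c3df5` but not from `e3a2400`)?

Reachable from e5c3df5: {830daba, e5c3df5}.
Reachable from e3a2400: {830daba, e3a2400}.
In e5c3df5's history but not e3a2400's: {e5c3df5} — 1 commit.

1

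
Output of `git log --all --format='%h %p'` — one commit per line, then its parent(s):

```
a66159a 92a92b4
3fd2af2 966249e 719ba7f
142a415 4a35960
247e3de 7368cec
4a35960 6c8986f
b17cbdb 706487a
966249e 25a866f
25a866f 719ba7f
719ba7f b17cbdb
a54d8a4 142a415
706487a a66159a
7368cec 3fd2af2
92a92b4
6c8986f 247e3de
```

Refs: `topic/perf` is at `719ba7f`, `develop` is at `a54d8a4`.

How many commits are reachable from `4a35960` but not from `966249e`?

5

Reachable from 4a35960: {247e3de, 25a866f, 3fd2af2, 4a35960, 6c8986f, 706487a, 719ba7f, 7368cec, 92a92b4, 966249e, a66159a, b17cbdb}.
Reachable from 966249e: {25a866f, 706487a, 719ba7f, 92a92b4, 966249e, a66159a, b17cbdb}.
In 4a35960's history but not 966249e's: {247e3de, 3fd2af2, 4a35960, 6c8986f, 7368cec} — 5 commits.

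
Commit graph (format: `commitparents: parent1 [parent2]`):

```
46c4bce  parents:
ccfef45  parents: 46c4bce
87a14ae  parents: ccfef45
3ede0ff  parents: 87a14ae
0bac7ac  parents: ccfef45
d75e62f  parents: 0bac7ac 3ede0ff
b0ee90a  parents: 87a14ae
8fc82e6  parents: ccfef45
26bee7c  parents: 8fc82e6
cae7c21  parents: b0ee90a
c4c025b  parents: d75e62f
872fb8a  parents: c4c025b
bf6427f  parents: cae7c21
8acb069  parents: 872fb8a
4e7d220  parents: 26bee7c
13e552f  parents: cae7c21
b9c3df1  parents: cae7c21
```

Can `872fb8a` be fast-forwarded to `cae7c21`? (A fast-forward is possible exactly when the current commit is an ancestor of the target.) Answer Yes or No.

A fast-forward from 872fb8a to cae7c21 is possible iff 872fb8a is an ancestor of cae7c21.
Ancestors of cae7c21: {46c4bce, 87a14ae, b0ee90a, cae7c21, ccfef45}.
872fb8a is not among them, so fast-forward is not possible.

No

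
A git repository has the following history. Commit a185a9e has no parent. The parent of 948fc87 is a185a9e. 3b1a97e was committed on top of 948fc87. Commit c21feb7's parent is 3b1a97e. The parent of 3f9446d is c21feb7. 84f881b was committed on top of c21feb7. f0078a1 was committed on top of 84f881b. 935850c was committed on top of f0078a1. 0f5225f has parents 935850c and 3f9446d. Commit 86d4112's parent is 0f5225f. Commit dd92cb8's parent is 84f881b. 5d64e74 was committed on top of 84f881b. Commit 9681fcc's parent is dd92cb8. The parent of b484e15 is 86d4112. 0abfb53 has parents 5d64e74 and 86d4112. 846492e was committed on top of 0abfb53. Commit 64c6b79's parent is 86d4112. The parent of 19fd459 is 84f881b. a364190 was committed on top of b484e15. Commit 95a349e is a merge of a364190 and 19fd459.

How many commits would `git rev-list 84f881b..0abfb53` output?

7

Reachable from 0abfb53: {0abfb53, 0f5225f, 3b1a97e, 3f9446d, 5d64e74, 84f881b, 86d4112, 935850c, 948fc87, a185a9e, c21feb7, f0078a1}.
Reachable from 84f881b: {3b1a97e, 84f881b, 948fc87, a185a9e, c21feb7}.
In 0abfb53's history but not 84f881b's: {0abfb53, 0f5225f, 3f9446d, 5d64e74, 86d4112, 935850c, f0078a1} — 7 commits.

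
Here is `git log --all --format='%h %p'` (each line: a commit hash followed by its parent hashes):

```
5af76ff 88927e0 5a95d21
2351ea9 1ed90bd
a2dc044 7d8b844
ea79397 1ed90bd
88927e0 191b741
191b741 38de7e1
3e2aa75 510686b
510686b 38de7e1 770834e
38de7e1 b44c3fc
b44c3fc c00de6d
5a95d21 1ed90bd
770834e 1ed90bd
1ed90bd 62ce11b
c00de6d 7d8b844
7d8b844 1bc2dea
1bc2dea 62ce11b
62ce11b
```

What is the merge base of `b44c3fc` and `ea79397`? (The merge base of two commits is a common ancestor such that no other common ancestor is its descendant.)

Ancestors of b44c3fc: {1bc2dea, 62ce11b, 7d8b844, b44c3fc, c00de6d}.
Ancestors of ea79397: {1ed90bd, 62ce11b, ea79397}.
Common ancestors: {62ce11b}.
The only common ancestor is 62ce11b, so it is the merge base.

62ce11b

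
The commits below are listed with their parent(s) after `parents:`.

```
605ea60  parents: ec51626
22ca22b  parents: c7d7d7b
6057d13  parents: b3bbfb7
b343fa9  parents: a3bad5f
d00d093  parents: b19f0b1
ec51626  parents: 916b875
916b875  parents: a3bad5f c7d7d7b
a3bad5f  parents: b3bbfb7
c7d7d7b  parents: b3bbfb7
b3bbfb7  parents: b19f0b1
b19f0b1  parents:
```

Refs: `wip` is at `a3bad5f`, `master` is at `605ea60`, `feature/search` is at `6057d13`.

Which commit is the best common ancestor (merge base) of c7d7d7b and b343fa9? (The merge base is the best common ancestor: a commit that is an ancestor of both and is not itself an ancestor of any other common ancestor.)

b3bbfb7

Ancestors of c7d7d7b: {b19f0b1, b3bbfb7, c7d7d7b}.
Ancestors of b343fa9: {a3bad5f, b19f0b1, b343fa9, b3bbfb7}.
Common ancestors: {b19f0b1, b3bbfb7}.
Among these, b3bbfb7 is not an ancestor of any other common ancestor — it is the merge base.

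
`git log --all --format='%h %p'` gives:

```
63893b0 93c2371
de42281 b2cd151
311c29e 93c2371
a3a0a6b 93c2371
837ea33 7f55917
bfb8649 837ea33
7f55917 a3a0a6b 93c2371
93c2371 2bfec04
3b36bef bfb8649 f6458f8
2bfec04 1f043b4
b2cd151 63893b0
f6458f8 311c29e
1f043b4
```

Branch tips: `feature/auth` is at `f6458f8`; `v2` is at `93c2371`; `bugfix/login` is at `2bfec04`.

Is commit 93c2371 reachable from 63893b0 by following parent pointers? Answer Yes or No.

Ancestors of 63893b0 (commits reachable by following parents): {1f043b4, 2bfec04, 63893b0, 93c2371}.
93c2371 is in that set, so it is an ancestor of 63893b0.

Yes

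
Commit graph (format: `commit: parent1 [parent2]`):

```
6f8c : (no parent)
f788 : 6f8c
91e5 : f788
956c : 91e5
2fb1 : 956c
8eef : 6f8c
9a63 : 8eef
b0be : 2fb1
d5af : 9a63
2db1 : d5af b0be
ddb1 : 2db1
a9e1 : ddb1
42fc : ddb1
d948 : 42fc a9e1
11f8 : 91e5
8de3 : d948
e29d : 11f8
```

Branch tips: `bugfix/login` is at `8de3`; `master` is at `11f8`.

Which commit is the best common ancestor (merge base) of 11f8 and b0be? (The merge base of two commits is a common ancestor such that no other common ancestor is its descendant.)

Ancestors of 11f8: {11f8, 6f8c, 91e5, f788}.
Ancestors of b0be: {2fb1, 6f8c, 91e5, 956c, b0be, f788}.
Common ancestors: {6f8c, 91e5, f788}.
Among these, 91e5 is not an ancestor of any other common ancestor — it is the merge base.

91e5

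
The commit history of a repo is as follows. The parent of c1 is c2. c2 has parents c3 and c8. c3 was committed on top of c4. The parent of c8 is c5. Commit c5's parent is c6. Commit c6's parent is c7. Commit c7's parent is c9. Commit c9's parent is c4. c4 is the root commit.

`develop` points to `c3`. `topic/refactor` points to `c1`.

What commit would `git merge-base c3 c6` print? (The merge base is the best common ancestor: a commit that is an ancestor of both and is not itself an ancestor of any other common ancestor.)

Ancestors of c3: {c3, c4}.
Ancestors of c6: {c4, c6, c7, c9}.
Common ancestors: {c4}.
The only common ancestor is c4, so it is the merge base.

c4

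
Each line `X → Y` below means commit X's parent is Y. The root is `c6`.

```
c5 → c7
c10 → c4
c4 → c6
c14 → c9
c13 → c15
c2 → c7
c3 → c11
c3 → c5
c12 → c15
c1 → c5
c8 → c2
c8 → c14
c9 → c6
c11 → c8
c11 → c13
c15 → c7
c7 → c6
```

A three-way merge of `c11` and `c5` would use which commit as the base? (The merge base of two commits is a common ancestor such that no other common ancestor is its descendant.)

c7

Ancestors of c11: {c11, c13, c14, c15, c2, c6, c7, c8, c9}.
Ancestors of c5: {c5, c6, c7}.
Common ancestors: {c6, c7}.
Among these, c7 is not an ancestor of any other common ancestor — it is the merge base.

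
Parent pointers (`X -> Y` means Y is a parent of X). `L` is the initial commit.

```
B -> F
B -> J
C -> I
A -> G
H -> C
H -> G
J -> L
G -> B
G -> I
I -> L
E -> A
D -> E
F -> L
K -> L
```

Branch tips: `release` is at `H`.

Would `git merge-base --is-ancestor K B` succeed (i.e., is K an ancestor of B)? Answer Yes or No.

No

Ancestors of B: {B, F, J, L}.
K is not in that set, so it is not an ancestor of B.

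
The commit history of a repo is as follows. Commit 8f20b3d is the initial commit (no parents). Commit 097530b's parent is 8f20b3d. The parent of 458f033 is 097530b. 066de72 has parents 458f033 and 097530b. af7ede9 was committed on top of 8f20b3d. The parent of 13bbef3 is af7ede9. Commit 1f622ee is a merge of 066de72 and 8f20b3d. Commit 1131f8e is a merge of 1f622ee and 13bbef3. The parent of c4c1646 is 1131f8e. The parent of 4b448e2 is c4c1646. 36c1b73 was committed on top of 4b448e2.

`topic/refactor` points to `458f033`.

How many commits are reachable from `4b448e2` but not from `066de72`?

Reachable from 4b448e2: {066de72, 097530b, 1131f8e, 13bbef3, 1f622ee, 458f033, 4b448e2, 8f20b3d, af7ede9, c4c1646}.
Reachable from 066de72: {066de72, 097530b, 458f033, 8f20b3d}.
In 4b448e2's history but not 066de72's: {1131f8e, 13bbef3, 1f622ee, 4b448e2, af7ede9, c4c1646} — 6 commits.

6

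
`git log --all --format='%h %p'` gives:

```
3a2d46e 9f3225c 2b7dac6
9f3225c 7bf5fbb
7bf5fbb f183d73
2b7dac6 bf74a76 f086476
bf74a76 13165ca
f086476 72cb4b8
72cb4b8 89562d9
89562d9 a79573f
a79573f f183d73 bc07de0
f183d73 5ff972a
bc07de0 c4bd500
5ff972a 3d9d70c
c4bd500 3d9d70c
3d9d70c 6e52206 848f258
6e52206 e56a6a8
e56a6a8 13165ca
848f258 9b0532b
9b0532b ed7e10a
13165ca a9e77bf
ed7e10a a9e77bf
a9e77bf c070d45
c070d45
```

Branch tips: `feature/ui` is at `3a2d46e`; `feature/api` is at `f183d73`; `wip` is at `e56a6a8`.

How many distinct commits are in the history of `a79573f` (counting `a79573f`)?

Walking parent pointers from a79573f: reachable set = {13165ca, 3d9d70c, 5ff972a, 6e52206, 848f258, 9b0532b, a79573f, a9e77bf, bc07de0, c070d45, c4bd500, e56a6a8, ed7e10a, f183d73}.
That is 14 commits.

14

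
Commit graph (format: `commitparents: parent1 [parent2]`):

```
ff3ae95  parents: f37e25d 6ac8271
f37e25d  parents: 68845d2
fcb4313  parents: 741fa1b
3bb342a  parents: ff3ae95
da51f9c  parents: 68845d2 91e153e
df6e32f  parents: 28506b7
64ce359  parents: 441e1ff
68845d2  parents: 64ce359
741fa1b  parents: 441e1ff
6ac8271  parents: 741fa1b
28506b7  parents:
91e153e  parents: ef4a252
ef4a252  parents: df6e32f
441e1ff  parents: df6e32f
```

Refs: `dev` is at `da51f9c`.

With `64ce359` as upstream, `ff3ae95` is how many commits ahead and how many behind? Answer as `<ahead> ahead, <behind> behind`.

5 ahead, 0 behind

Reachable from ff3ae95: {28506b7, 441e1ff, 64ce359, 68845d2, 6ac8271, 741fa1b, df6e32f, f37e25d, ff3ae95}.
Reachable from 64ce359: {28506b7, 441e1ff, 64ce359, df6e32f}.
Only in ff3ae95's history (ahead): {68845d2, 6ac8271, 741fa1b, f37e25d, ff3ae95} — 5.
Only in 64ce359's history (behind): {} — 0.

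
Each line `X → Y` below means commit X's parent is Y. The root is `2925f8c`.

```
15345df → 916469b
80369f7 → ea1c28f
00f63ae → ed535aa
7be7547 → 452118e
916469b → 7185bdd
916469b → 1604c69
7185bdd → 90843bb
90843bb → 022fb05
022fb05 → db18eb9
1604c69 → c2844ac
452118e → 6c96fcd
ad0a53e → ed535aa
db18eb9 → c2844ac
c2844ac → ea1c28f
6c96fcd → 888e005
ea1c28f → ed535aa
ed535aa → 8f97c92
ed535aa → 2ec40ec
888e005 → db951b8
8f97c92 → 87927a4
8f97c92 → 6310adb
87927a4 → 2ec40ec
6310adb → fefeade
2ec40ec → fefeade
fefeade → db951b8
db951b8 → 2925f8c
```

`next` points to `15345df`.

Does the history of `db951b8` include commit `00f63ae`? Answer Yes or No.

Ancestors of db951b8: {2925f8c, db951b8}.
00f63ae is not in that set, so it is not an ancestor of db951b8.

No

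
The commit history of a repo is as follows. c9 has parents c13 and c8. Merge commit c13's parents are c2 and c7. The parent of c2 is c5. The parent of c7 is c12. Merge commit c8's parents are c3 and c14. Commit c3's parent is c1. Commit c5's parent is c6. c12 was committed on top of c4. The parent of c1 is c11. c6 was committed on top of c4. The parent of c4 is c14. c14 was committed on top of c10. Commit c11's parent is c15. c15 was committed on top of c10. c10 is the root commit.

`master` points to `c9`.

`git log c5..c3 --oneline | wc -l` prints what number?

Reachable from c3: {c1, c10, c11, c15, c3}.
Reachable from c5: {c10, c14, c4, c5, c6}.
In c3's history but not c5's: {c1, c11, c15, c3} — 4 commits.

4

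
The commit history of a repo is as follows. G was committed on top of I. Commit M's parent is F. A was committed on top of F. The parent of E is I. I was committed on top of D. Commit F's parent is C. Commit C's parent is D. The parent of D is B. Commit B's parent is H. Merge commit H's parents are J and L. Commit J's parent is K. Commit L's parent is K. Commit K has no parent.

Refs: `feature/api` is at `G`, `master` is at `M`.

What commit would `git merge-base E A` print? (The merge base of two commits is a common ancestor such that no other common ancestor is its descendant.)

Ancestors of E: {B, D, E, H, I, J, K, L}.
Ancestors of A: {A, B, C, D, F, H, J, K, L}.
Common ancestors: {B, D, H, J, K, L}.
Among these, D is not an ancestor of any other common ancestor — it is the merge base.

D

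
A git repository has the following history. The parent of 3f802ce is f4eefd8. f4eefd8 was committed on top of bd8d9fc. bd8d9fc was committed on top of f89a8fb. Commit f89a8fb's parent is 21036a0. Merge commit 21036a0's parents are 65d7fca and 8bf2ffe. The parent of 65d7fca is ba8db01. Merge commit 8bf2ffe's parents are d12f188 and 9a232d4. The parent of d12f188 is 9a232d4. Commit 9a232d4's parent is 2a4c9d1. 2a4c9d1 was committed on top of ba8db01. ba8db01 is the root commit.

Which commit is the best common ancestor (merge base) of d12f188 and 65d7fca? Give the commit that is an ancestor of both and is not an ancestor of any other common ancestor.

ba8db01

Ancestors of d12f188: {2a4c9d1, 9a232d4, ba8db01, d12f188}.
Ancestors of 65d7fca: {65d7fca, ba8db01}.
Common ancestors: {ba8db01}.
The only common ancestor is ba8db01, so it is the merge base.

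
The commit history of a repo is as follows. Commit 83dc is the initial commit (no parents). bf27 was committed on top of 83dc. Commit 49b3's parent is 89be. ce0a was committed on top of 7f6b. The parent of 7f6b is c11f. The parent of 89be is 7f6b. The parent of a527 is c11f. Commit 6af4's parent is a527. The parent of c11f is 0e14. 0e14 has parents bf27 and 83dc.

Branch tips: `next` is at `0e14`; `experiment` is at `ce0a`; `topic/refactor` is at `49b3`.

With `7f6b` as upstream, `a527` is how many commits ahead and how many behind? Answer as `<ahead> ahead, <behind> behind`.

Reachable from a527: {0e14, 83dc, a527, bf27, c11f}.
Reachable from 7f6b: {0e14, 7f6b, 83dc, bf27, c11f}.
Only in a527's history (ahead): {a527} — 1.
Only in 7f6b's history (behind): {7f6b} — 1.

1 ahead, 1 behind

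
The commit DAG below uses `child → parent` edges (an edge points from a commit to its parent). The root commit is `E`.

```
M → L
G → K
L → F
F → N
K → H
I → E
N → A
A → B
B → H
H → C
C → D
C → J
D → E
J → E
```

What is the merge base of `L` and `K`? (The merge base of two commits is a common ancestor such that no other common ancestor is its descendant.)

Ancestors of L: {A, B, C, D, E, F, H, J, L, N}.
Ancestors of K: {C, D, E, H, J, K}.
Common ancestors: {C, D, E, H, J}.
Among these, H is not an ancestor of any other common ancestor — it is the merge base.

H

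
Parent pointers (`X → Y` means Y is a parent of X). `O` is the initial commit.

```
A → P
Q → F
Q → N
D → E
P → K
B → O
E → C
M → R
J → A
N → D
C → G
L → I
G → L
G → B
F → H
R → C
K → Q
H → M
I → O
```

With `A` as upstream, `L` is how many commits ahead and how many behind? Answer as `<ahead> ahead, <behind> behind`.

Reachable from L: {I, L, O}.
Reachable from A: {A, B, C, D, E, F, G, H, I, K, L, M, N, O, P, Q, R}.
Only in L's history (ahead): {} — 0.
Only in A's history (behind): {A, B, C, D, E, F, G, H, K, M, N, P, Q, R} — 14.

0 ahead, 14 behind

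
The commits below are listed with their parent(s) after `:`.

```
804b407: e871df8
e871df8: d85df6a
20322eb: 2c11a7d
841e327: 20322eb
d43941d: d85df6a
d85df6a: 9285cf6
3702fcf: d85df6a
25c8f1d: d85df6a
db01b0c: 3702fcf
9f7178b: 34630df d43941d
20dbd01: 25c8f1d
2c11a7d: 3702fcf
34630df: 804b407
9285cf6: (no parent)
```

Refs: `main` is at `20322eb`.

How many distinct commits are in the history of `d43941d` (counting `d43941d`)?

Walking parent pointers from d43941d: reachable set = {9285cf6, d43941d, d85df6a}.
That is 3 commits.

3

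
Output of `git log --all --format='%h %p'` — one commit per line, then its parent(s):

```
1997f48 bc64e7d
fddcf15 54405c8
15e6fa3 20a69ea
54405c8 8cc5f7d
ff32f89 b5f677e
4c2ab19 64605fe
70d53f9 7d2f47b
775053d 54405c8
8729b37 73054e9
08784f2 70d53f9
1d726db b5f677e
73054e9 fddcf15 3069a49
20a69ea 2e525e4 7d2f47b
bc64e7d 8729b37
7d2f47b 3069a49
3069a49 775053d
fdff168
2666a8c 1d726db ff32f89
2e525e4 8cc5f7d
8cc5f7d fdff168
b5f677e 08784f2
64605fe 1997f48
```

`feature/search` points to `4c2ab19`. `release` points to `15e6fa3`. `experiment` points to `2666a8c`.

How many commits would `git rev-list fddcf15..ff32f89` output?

7

Reachable from ff32f89: {08784f2, 3069a49, 54405c8, 70d53f9, 775053d, 7d2f47b, 8cc5f7d, b5f677e, fdff168, ff32f89}.
Reachable from fddcf15: {54405c8, 8cc5f7d, fddcf15, fdff168}.
In ff32f89's history but not fddcf15's: {08784f2, 3069a49, 70d53f9, 775053d, 7d2f47b, b5f677e, ff32f89} — 7 commits.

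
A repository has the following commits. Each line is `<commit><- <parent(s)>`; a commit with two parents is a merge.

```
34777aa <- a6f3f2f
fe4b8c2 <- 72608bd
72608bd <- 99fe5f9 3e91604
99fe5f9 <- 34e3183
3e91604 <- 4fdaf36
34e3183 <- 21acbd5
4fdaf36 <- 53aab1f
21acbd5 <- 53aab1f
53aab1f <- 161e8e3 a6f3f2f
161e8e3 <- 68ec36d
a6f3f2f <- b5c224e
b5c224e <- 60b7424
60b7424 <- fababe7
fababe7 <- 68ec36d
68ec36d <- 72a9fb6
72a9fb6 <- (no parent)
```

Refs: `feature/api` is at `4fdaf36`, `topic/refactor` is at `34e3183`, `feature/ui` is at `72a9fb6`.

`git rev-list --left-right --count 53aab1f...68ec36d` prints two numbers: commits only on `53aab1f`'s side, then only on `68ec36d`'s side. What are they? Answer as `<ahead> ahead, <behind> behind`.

Reachable from 53aab1f: {161e8e3, 53aab1f, 60b7424, 68ec36d, 72a9fb6, a6f3f2f, b5c224e, fababe7}.
Reachable from 68ec36d: {68ec36d, 72a9fb6}.
Only in 53aab1f's history (ahead): {161e8e3, 53aab1f, 60b7424, a6f3f2f, b5c224e, fababe7} — 6.
Only in 68ec36d's history (behind): {} — 0.

6 ahead, 0 behind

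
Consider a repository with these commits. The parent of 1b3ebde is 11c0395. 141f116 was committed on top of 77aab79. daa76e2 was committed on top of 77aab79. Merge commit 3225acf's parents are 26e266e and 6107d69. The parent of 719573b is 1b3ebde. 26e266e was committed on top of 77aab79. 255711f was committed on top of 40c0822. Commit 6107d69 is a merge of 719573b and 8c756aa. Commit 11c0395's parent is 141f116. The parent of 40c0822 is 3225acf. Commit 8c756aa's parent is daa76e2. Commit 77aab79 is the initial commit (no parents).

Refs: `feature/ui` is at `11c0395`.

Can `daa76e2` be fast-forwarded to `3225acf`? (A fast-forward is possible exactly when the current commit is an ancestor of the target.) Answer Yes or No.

Yes

A fast-forward from daa76e2 to 3225acf is possible iff daa76e2 is an ancestor of 3225acf.
Ancestors of 3225acf: {11c0395, 141f116, 1b3ebde, 26e266e, 3225acf, 6107d69, 719573b, 77aab79, 8c756aa, daa76e2}.
daa76e2 is among them, so fast-forward is possible.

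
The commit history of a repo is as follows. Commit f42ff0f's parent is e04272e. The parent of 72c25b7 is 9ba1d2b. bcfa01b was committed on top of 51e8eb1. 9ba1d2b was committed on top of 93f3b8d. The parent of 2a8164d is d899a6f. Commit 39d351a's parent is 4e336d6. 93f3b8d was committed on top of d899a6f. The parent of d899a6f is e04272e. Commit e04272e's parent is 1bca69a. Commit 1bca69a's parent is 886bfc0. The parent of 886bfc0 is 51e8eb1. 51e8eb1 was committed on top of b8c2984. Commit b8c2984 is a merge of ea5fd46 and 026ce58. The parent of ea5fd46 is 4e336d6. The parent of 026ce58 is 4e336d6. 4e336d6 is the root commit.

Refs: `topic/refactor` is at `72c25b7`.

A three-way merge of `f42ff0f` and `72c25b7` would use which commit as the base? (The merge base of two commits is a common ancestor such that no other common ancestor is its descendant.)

Ancestors of f42ff0f: {026ce58, 1bca69a, 4e336d6, 51e8eb1, 886bfc0, b8c2984, e04272e, ea5fd46, f42ff0f}.
Ancestors of 72c25b7: {026ce58, 1bca69a, 4e336d6, 51e8eb1, 72c25b7, 886bfc0, 93f3b8d, 9ba1d2b, b8c2984, d899a6f, e04272e, ea5fd46}.
Common ancestors: {026ce58, 1bca69a, 4e336d6, 51e8eb1, 886bfc0, b8c2984, e04272e, ea5fd46}.
Among these, e04272e is not an ancestor of any other common ancestor — it is the merge base.

e04272e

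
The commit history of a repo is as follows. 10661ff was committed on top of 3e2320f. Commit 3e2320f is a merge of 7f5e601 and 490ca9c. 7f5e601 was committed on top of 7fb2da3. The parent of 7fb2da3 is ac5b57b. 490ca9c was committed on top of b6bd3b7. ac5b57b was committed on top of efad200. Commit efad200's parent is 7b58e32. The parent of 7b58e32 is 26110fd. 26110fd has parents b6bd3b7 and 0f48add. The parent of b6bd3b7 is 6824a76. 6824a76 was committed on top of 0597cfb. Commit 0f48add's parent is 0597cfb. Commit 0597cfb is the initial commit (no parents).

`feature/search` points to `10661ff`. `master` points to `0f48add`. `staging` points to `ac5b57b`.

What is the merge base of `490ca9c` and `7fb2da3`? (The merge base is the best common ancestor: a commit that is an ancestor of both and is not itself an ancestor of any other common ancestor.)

Ancestors of 490ca9c: {0597cfb, 490ca9c, 6824a76, b6bd3b7}.
Ancestors of 7fb2da3: {0597cfb, 0f48add, 26110fd, 6824a76, 7b58e32, 7fb2da3, ac5b57b, b6bd3b7, efad200}.
Common ancestors: {0597cfb, 6824a76, b6bd3b7}.
Among these, b6bd3b7 is not an ancestor of any other common ancestor — it is the merge base.

b6bd3b7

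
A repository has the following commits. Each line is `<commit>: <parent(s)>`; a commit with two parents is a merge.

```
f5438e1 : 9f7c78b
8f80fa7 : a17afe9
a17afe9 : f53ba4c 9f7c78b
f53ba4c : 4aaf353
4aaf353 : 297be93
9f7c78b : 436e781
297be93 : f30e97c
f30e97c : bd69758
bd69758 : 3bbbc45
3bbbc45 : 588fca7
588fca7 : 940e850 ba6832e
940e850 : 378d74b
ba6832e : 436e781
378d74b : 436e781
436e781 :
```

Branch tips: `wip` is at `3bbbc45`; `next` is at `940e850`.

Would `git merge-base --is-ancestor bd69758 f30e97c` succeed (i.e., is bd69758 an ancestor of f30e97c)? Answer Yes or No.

Yes

Ancestors of f30e97c (commits reachable by following parents): {378d74b, 3bbbc45, 436e781, 588fca7, 940e850, ba6832e, bd69758, f30e97c}.
bd69758 is in that set, so it is an ancestor of f30e97c.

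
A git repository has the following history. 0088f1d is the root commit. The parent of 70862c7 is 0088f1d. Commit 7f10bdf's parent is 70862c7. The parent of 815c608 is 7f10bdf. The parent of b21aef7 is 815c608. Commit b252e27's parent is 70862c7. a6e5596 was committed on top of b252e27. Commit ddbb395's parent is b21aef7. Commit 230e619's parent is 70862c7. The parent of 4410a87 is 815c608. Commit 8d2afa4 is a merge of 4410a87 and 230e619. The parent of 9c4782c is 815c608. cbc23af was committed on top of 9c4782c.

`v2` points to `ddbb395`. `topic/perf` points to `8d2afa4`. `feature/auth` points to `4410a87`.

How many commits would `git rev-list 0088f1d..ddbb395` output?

Reachable from ddbb395: {0088f1d, 70862c7, 7f10bdf, 815c608, b21aef7, ddbb395}.
Reachable from 0088f1d: {0088f1d}.
In ddbb395's history but not 0088f1d's: {70862c7, 7f10bdf, 815c608, b21aef7, ddbb395} — 5 commits.

5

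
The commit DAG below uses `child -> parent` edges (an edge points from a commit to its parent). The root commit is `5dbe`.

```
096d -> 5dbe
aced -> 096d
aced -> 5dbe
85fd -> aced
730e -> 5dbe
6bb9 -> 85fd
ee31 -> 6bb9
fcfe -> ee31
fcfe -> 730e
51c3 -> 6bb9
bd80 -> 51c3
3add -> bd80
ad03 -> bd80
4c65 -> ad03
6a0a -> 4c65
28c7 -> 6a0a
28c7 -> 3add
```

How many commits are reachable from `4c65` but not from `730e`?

Reachable from 4c65: {096d, 4c65, 51c3, 5dbe, 6bb9, 85fd, aced, ad03, bd80}.
Reachable from 730e: {5dbe, 730e}.
In 4c65's history but not 730e's: {096d, 4c65, 51c3, 6bb9, 85fd, aced, ad03, bd80} — 8 commits.

8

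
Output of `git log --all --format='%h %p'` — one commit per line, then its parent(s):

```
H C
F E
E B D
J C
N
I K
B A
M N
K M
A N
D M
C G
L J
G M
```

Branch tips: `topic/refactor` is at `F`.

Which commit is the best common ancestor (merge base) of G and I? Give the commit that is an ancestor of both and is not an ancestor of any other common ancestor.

M

Ancestors of G: {G, M, N}.
Ancestors of I: {I, K, M, N}.
Common ancestors: {M, N}.
Among these, M is not an ancestor of any other common ancestor — it is the merge base.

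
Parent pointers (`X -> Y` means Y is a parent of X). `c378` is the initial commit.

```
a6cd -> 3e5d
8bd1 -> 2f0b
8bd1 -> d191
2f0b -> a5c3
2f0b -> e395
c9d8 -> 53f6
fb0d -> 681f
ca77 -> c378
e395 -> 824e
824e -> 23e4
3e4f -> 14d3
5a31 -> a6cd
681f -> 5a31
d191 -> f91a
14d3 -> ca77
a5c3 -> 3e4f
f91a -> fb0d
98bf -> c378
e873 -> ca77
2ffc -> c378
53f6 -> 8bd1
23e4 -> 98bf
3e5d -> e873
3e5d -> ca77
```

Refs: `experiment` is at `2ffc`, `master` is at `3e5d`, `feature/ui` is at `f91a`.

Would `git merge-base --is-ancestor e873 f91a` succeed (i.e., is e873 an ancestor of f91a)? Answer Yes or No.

Ancestors of f91a (commits reachable by following parents): {3e5d, 5a31, 681f, a6cd, c378, ca77, e873, f91a, fb0d}.
e873 is in that set, so it is an ancestor of f91a.

Yes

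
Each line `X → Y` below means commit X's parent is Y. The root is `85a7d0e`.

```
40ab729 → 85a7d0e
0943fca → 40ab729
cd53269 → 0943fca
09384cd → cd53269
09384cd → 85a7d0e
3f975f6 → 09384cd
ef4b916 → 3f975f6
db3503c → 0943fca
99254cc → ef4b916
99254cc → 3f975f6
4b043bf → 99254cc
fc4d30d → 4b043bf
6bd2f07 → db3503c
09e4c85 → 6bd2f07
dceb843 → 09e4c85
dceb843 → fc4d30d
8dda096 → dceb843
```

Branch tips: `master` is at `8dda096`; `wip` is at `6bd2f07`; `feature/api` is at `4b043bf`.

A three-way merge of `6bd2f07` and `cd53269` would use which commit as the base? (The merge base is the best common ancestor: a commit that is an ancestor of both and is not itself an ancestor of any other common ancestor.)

0943fca

Ancestors of 6bd2f07: {0943fca, 40ab729, 6bd2f07, 85a7d0e, db3503c}.
Ancestors of cd53269: {0943fca, 40ab729, 85a7d0e, cd53269}.
Common ancestors: {0943fca, 40ab729, 85a7d0e}.
Among these, 0943fca is not an ancestor of any other common ancestor — it is the merge base.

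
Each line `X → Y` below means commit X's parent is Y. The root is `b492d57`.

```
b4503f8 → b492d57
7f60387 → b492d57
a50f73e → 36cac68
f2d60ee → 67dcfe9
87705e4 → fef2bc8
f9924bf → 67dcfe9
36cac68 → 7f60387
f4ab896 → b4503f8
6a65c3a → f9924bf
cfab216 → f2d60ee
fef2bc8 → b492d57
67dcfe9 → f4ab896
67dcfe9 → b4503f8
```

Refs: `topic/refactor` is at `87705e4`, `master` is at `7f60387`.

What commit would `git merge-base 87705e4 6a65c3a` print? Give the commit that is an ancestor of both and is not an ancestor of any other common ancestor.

Ancestors of 87705e4: {87705e4, b492d57, fef2bc8}.
Ancestors of 6a65c3a: {67dcfe9, 6a65c3a, b4503f8, b492d57, f4ab896, f9924bf}.
Common ancestors: {b492d57}.
The only common ancestor is b492d57, so it is the merge base.

b492d57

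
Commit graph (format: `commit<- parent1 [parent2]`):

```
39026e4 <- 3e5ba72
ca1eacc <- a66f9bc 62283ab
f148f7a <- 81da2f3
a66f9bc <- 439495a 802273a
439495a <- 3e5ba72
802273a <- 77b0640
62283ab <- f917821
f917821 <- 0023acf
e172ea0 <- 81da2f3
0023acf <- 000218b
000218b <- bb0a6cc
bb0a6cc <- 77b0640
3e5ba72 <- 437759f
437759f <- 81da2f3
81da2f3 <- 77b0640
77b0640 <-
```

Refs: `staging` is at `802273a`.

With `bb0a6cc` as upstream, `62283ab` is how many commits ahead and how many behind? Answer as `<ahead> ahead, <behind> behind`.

4 ahead, 0 behind

Reachable from 62283ab: {000218b, 0023acf, 62283ab, 77b0640, bb0a6cc, f917821}.
Reachable from bb0a6cc: {77b0640, bb0a6cc}.
Only in 62283ab's history (ahead): {000218b, 0023acf, 62283ab, f917821} — 4.
Only in bb0a6cc's history (behind): {} — 0.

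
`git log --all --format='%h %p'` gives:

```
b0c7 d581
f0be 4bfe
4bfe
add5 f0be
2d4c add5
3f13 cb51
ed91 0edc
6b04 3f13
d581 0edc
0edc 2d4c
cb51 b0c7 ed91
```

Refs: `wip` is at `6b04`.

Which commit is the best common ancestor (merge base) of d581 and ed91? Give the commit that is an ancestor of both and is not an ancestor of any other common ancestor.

Ancestors of d581: {0edc, 2d4c, 4bfe, add5, d581, f0be}.
Ancestors of ed91: {0edc, 2d4c, 4bfe, add5, ed91, f0be}.
Common ancestors: {0edc, 2d4c, 4bfe, add5, f0be}.
Among these, 0edc is not an ancestor of any other common ancestor — it is the merge base.

0edc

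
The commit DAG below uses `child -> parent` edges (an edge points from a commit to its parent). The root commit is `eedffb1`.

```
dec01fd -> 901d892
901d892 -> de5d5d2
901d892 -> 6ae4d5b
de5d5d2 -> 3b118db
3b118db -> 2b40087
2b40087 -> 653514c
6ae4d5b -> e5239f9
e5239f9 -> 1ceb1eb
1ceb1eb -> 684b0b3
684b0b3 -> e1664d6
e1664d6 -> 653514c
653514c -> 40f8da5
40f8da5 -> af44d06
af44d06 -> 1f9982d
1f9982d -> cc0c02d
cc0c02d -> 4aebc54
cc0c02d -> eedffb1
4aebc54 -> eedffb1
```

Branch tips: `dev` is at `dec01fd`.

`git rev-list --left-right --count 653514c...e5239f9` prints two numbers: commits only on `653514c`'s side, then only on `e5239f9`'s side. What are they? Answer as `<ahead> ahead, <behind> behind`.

0 ahead, 4 behind

Reachable from 653514c: {1f9982d, 40f8da5, 4aebc54, 653514c, af44d06, cc0c02d, eedffb1}.
Reachable from e5239f9: {1ceb1eb, 1f9982d, 40f8da5, 4aebc54, 653514c, 684b0b3, af44d06, cc0c02d, e1664d6, e5239f9, eedffb1}.
Only in 653514c's history (ahead): {} — 0.
Only in e5239f9's history (behind): {1ceb1eb, 684b0b3, e1664d6, e5239f9} — 4.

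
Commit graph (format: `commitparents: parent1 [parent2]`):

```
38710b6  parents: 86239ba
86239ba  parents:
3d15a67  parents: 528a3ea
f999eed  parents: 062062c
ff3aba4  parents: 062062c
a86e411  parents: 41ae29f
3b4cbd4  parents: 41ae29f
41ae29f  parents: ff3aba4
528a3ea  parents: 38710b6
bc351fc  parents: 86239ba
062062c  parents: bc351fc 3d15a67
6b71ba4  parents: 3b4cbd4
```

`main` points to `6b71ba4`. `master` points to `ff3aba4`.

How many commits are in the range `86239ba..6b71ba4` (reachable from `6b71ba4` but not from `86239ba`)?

9

Reachable from 6b71ba4: {062062c, 38710b6, 3b4cbd4, 3d15a67, 41ae29f, 528a3ea, 6b71ba4, 86239ba, bc351fc, ff3aba4}.
Reachable from 86239ba: {86239ba}.
In 6b71ba4's history but not 86239ba's: {062062c, 38710b6, 3b4cbd4, 3d15a67, 41ae29f, 528a3ea, 6b71ba4, bc351fc, ff3aba4} — 9 commits.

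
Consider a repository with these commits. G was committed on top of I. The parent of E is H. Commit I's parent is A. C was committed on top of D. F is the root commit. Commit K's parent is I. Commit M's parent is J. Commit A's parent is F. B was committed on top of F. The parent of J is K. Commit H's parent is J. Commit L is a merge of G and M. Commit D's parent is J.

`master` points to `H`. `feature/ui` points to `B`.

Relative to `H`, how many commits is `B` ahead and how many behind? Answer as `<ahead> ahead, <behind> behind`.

Reachable from B: {B, F}.
Reachable from H: {A, F, H, I, J, K}.
Only in B's history (ahead): {B} — 1.
Only in H's history (behind): {A, H, I, J, K} — 5.

1 ahead, 5 behind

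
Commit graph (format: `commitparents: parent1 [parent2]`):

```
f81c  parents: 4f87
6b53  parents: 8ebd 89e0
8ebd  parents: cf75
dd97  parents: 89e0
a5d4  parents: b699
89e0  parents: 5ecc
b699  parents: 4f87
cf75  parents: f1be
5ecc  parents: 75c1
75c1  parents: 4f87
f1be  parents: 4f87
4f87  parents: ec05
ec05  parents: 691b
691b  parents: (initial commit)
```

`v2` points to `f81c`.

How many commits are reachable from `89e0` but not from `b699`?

Reachable from 89e0: {4f87, 5ecc, 691b, 75c1, 89e0, ec05}.
Reachable from b699: {4f87, 691b, b699, ec05}.
In 89e0's history but not b699's: {5ecc, 75c1, 89e0} — 3 commits.

3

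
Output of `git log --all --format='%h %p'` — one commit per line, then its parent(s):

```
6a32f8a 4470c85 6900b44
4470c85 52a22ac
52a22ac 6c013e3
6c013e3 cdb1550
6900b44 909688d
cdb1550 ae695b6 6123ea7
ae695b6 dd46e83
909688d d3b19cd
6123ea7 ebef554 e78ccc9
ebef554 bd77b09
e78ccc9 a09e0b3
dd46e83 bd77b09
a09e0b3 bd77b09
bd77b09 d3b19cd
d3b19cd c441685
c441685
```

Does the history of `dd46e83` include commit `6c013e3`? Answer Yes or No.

No

Ancestors of dd46e83: {bd77b09, c441685, d3b19cd, dd46e83}.
6c013e3 is not in that set, so it is not an ancestor of dd46e83.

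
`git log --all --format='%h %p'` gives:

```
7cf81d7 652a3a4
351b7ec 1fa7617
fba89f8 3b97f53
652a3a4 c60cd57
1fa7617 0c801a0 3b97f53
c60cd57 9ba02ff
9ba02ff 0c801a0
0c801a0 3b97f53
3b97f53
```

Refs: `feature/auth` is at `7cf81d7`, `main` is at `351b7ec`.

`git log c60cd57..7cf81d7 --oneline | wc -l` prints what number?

Reachable from 7cf81d7: {0c801a0, 3b97f53, 652a3a4, 7cf81d7, 9ba02ff, c60cd57}.
Reachable from c60cd57: {0c801a0, 3b97f53, 9ba02ff, c60cd57}.
In 7cf81d7's history but not c60cd57's: {652a3a4, 7cf81d7} — 2 commits.

2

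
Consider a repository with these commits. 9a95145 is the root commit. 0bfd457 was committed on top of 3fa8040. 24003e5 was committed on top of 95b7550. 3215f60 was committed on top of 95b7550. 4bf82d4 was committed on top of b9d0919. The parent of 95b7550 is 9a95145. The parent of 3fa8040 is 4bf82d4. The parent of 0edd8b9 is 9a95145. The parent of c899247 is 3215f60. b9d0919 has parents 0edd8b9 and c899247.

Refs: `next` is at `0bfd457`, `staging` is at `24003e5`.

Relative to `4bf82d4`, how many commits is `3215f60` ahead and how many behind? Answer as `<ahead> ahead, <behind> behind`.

Reachable from 3215f60: {3215f60, 95b7550, 9a95145}.
Reachable from 4bf82d4: {0edd8b9, 3215f60, 4bf82d4, 95b7550, 9a95145, b9d0919, c899247}.
Only in 3215f60's history (ahead): {} — 0.
Only in 4bf82d4's history (behind): {0edd8b9, 4bf82d4, b9d0919, c899247} — 4.

0 ahead, 4 behind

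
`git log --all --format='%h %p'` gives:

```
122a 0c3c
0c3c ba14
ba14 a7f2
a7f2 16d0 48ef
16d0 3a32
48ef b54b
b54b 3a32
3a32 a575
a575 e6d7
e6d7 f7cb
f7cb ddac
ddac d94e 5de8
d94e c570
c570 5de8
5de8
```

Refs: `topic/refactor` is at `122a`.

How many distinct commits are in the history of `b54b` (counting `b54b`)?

9

Walking parent pointers from b54b: reachable set = {3a32, 5de8, a575, b54b, c570, d94e, ddac, e6d7, f7cb}.
That is 9 commits.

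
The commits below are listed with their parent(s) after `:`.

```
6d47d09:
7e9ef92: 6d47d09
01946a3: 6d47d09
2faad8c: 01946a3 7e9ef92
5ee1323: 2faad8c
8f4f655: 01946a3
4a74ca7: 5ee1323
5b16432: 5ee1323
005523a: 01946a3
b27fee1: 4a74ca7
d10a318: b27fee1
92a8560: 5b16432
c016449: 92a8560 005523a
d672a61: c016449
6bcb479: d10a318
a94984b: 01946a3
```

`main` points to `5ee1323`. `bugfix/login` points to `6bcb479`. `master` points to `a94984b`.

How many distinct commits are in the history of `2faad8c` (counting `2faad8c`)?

4

Walking parent pointers from 2faad8c: reachable set = {01946a3, 2faad8c, 6d47d09, 7e9ef92}.
That is 4 commits.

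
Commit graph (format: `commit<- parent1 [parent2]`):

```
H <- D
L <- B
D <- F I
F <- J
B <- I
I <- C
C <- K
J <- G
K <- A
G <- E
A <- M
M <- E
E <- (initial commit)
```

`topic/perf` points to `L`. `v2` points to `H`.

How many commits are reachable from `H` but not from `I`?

5

Reachable from H: {A, C, D, E, F, G, H, I, J, K, M}.
Reachable from I: {A, C, E, I, K, M}.
In H's history but not I's: {D, F, G, H, J} — 5 commits.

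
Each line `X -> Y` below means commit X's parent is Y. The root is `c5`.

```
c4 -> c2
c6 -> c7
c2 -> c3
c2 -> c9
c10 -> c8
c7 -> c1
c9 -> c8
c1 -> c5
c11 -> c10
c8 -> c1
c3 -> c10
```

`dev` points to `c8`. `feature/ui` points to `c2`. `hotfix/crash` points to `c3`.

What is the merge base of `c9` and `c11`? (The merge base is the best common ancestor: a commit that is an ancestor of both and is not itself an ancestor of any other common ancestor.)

c8

Ancestors of c9: {c1, c5, c8, c9}.
Ancestors of c11: {c1, c10, c11, c5, c8}.
Common ancestors: {c1, c5, c8}.
Among these, c8 is not an ancestor of any other common ancestor — it is the merge base.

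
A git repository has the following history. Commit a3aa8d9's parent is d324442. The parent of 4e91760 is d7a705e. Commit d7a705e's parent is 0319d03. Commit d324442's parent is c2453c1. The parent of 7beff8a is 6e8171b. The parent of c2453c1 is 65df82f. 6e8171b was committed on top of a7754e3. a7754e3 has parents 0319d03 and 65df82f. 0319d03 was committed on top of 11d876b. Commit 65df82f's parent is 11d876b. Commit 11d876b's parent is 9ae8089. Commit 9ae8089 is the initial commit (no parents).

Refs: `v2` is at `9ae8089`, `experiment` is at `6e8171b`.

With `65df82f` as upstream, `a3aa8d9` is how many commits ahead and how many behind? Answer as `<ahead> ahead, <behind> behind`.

3 ahead, 0 behind

Reachable from a3aa8d9: {11d876b, 65df82f, 9ae8089, a3aa8d9, c2453c1, d324442}.
Reachable from 65df82f: {11d876b, 65df82f, 9ae8089}.
Only in a3aa8d9's history (ahead): {a3aa8d9, c2453c1, d324442} — 3.
Only in 65df82f's history (behind): {} — 0.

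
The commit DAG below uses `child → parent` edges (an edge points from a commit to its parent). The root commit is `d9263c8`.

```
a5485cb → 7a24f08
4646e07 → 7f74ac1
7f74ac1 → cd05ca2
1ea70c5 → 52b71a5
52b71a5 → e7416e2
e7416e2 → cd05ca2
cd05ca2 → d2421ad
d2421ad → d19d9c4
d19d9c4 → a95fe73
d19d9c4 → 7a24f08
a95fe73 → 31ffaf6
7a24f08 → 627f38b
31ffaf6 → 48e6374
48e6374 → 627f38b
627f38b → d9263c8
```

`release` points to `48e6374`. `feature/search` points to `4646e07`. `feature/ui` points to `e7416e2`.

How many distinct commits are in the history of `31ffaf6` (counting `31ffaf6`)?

Walking parent pointers from 31ffaf6: reachable set = {31ffaf6, 48e6374, 627f38b, d9263c8}.
That is 4 commits.

4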